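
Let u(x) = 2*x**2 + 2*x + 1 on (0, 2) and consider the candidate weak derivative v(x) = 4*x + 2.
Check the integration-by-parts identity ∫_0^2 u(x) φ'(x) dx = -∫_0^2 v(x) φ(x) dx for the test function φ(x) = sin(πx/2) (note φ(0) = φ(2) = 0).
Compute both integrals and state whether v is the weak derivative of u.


LHS = -24/π, RHS = -24/π. Yes, v = u' weakly.

u(x) = 2*x**2 + 2*x + 1, classical derivative u'(x) = 4*x + 2.
φ(x) = sin(πx/2), so φ'(x) = π*cos(π*x/2)/2.
Note φ(0) = φ(2) = 0, so the boundary term u·φ vanishes.
LHS = ∫_0^2 u(x) φ'(x) dx = ∫_0^2 (π*x^2*cos(π*x/2) + π*x*cos(π*x/2) + π*cos(π*x/2)/2) dx. Term by term:
  ∫_0^2 π*cos(π*x/2)/2 dx = 0;  ∫_0^2 π*x*cos(π*x/2) dx = -8/π;  ∫_0^2 π*x^2*cos(π*x/2) dx = -16/π.
Sum: 0 − 8/π − 16/π = -24/π.
So LHS = -24/π.
∫_0^2 v(x) φ(x) dx = ∫_0^2 (4*x*sin(π*x/2) + 2*sin(π*x/2)) dx. Term by term:
  ∫_0^2 2*sin(π*x/2) dx = 8/π;  ∫_0^2 4*x*sin(π*x/2) dx = 16/π.
Sum: 8/π + 16/π = 24/π.
So RHS = -∫_0^2 v(x) φ(x) dx = -24/π.
LHS = RHS, so the identity holds for this test φ.
Moreover u is smooth here and v(x) = u'(x) = 4*x + 2 pointwise, so the identity holds for every test function. Hence v is the weak derivative of u.


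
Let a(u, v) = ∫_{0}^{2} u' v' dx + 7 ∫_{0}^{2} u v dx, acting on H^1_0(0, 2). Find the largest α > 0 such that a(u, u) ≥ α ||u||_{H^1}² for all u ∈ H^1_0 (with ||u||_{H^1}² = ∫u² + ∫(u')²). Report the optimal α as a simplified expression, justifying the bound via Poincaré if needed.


α = 1

Coercivity of a(·,·) on H^1_0(0, 2) means a(u, u) ≥ α ||u||_{H^1}² for every u ∈ H^1_0.
The interval has length L = 2, and Poincaré/coercivity depend only on L. Here a(u, u) = ∫(u')² + (7)·∫u².
Here c = 7 ≥ 1, so a(u,u) = ∫(u')² + c∫u² ≥ ∫(u')² + ∫u² = ||u||_{H^1}², i.e. α = 1 works. No larger α is possible: a(u,u) ≥ α||u||_{H^1}² means (1−α)∫(u')² ≥ (α−c)∫u², and for the modes u_n = sin(nπ(x−x₀)/L) (x₀ the left endpoint) one has ∫u_n²/∫(u_n')² = (L/(nπ))² → 0, so a(u_n,u_n)/||u_n||_{H^1}² → 1. Hence the optimal constant is α = 1.
Therefore α = 1.


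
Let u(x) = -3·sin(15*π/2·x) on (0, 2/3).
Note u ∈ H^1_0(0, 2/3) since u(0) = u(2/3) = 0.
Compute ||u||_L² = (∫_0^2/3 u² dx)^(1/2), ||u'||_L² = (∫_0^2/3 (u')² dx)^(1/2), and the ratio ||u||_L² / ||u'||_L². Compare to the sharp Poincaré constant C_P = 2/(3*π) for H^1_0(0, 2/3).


||u||_L² / ||u'||_L² = 2/(15*π) < C_P = 2/(3*π).

u(x) = -3·sin(15*π/2·x), so u'(x) = -45*π*cos(15*π*x/2)/2.
Writing u(x) = A·sin(kπx/L) with A = -3 and k = 5, use ∫_0^L sin²(kπx/L) dx = L/2 and ∫_0^L cos²(kπx/L) dx = L/2.
u² = 9·sin²(15*π/2·x) and (u')² = 2025*π^2/4·cos²(15*π/2·x), and each of sin², cos² integrates to L/2 = 1/3 over (0, 2/3).
∫_0^2/3 u² dx = 3, so ||u||_L² = sqrt(3).
∫_0^2/3 (u')² dx = 675*π^2/4, so ||u'||_L² = 15*sqrt(3)*π/2.
Ratio ||u||_L² / ||u'||_L² = 2/(15*π).
Sharp Poincaré constant on H^1_0(0, 2/3) is C_P = L/π = 2/(3*π), achieved by sin(3*π/2·x).
This is the k = 5 harmonic; the ratio L/(kπ) is strictly less than C_P = L/π, consistent with the sharp inequality ||u||_L² ≤ C_P ||u'||_L².


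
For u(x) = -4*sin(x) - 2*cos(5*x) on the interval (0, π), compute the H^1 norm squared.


||u||_{H^1(0,π)}^2 = 68*π

u'(x) = 10*sin(5*x) - 4*cos(x).
Expand u² and (u')² and integrate term by term on (0, π), using: for integers n ≥ 1, ∫_0^π sin²(nx) dx = ∫_0^π cos²(nx) dx = π/2; for n ≠ n', ∫_0^π sin(nx)sin(n'x) dx = ∫_0^π cos(nx)cos(n'x) dx = 0; and by product-to-sum, ∫_0^π sin(nx)cos(n'x) dx = ½∫_0^π [sin((n+n')x) + sin((n−n')x)] dx, which is 0 when n+n' is even and 2n/(n²−n'²) when n+n' is odd (it need not vanish on (0, π)).
  u² squared terms: (-4)²·∫sin(x)² dx = 16·π/2 = 8*π;  (-2)²·∫cos(5x)² dx = 4·π/2 = 2*π.
  u² cross terms: 2·(-4)·(-2)·∫sin(x)·cos(5x) dx = 16·(0) = 0.
  So ∫_0^π u² dx = 8*π + 2*π + 0 = 10*π.
  (u')² squared terms: (-4)²·∫cos(x)² dx = 16·π/2 = 8*π;  (10)²·∫sin(5x)² dx = 100·π/2 = 50*π.
  (u')² cross terms: 2·(-4)·(10)·∫cos(x)·sin(5x) dx = -80·(0) = 0.
  So ∫_0^π (u')² dx = 8*π + 50*π + 0 = 58*π.
||u||_{H^1}^2 = (10*π) + (58*π) = 68*π.


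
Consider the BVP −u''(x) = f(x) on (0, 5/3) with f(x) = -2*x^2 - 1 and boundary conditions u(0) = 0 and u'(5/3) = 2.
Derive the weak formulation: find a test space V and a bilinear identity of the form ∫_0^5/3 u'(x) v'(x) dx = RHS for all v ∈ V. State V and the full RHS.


V = {v ∈ H^1(0, 5/3) : v(0) = 0} (test functions vanish at x = 0 where u is specified); weak form: ∫_0^5/3 u'v' dx = ∫_0^5/3 (-2*x^2 - 1) v dx + 2·v(5/3) for all v ∈ V.

Multiply both sides by a test function v and integrate from 0 to 5/3:
  ∫_0^5/3 −u''(x) v(x) dx = ∫_0^5/3 f(x) v(x) dx.
Integrate the LHS by parts once:
  ∫_0^5/3 −u'' v dx = −[u'(x) v(x)]_0^5/3 + ∫_0^5/3 u'(x) v'(x) dx.
Thus ∫_0^5/3 u'(x) v'(x) dx = ∫_0^5/3 f(x) v(x) dx + [u'(x) v(x)]_0^5/3.
Choose V so that boundary terms are either known or forced to vanish.
Mixed BC: u(0) = 0 (Dirichlet) and u'(5/3) = 2 (Neumann). Define V = {v ∈ H^1(0, 5/3) : v(0) = 0}. Then [u' v]_0^5/3 = u'(5/3)·v(5/3) − u'(0)·0 = 2·v(5/3).
Weak formulation: find u (satisfying any essential BC) such that ∫_0^5/3 u'(x) v'(x) dx = ∫_0^5/3 f v dx + 2·v(5/3) for all v ∈ V (Dirichlet at 0 absorbed into V; Neumann datum at x = 5/3 contributes the boundary term).
Substituting f(x) = -2*x^2 - 1, the right-hand side is ∫_0^5/3 (-2*x^2 - 1) v dx + 2·v(5/3).


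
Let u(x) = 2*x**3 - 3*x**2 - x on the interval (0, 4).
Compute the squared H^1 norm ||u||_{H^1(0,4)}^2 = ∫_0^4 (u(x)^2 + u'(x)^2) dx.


||u||_{H^1}^2 = 627524/105

The H^1 norm (squared) on an interval (0, L) is
  ||u||_{H^1}^2 = ∫_0^L u(x)^2 dx + ∫_0^L u'(x)^2 dx.
Compute u'(x) = 6*x**2 - 6*x - 1.
Then u(x)^2 = 4*x**6 - 12*x**5 + 5*x**4 + 6*x**3 + x**2 and u'(x)^2 = 36*x**4 - 72*x**3 + 24*x**2 + 12*x + 1.
Integrate each monomial from 0 to 4 using ∫_0^4 c·x^n dx = c·4^(n+1)/(n+1):
  ∫_0^4 u(x)^2 dx = ∫_0^4 (4*x^6 - 12*x^5 + 5*x^4 + 6*x^3 + x^2) dx. Term by term:
    ∫_0^4 4*x^6 dx = 65536/7;  ∫_0^4 -12*x^5 dx = -8192;  ∫_0^4 5*x^4 dx = 1024;
    ∫_0^4 6*x^3 dx = 384;  ∫_0^4 x^2 dx = 64/3.
  Sum: 65536/7 − 8192 + 1024 + 384 + 64/3 = 54592/21.
  ∫_0^4 u'(x)^2 dx = ∫_0^4 (36*x^4 - 72*x^3 + 24*x^2 + 12*x + 1) dx. Term by term:
    ∫_0^4 36*x^4 dx = 36864/5;  ∫_0^4 -72*x^3 dx = -4608;  ∫_0^4 24*x^2 dx = 512;
    ∫_0^4 12*x dx = 96;  ∫_0^4 1 dx = 4.
  Sum: 36864/5 − 4608 + 512 + 96 + 4 = 16884/5.
Adding: ||u||_{H^1}^2 = 54592/21 + 16884/5 = 627524/105.


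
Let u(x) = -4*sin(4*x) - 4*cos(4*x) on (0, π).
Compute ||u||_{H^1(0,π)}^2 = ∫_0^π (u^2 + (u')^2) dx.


||u||_{H^1(0,π)}^2 = 272*π

u'(x) = 16*sin(4*x) - 16*cos(4*x).
Expand u² and (u')² and integrate term by term on (0, π), using: for integers n ≥ 1, ∫_0^π sin²(nx) dx = ∫_0^π cos²(nx) dx = π/2; for n ≠ n', ∫_0^π sin(nx)sin(n'x) dx = ∫_0^π cos(nx)cos(n'x) dx = 0; and by product-to-sum, ∫_0^π sin(nx)cos(n'x) dx = ½∫_0^π [sin((n+n')x) + sin((n−n')x)] dx, which is 0 when n+n' is even and 2n/(n²−n'²) when n+n' is odd (it need not vanish on (0, π)).
  u² squared terms: (-4)²·∫cos(4x)² dx = 16·π/2 = 8*π;  (-4)²·∫sin(4x)² dx = 16·π/2 = 8*π.
  u² cross terms: 2·(-4)·(-4)·∫cos(4x)·sin(4x) dx = 32·(0) = 0.
  So ∫_0^π u² dx = 8*π + 8*π + 0 = 16*π.
  (u')² squared terms: (-16)²·∫cos(4x)² dx = 256·π/2 = 128*π;  (16)²·∫sin(4x)² dx = 256·π/2 = 128*π.
  (u')² cross terms: 2·(-16)·(16)·∫cos(4x)·sin(4x) dx = -512·(0) = 0.
  So ∫_0^π (u')² dx = 128*π + 128*π + 0 = 256*π.
||u||_{H^1}^2 = (16*π) + (256*π) = 272*π.


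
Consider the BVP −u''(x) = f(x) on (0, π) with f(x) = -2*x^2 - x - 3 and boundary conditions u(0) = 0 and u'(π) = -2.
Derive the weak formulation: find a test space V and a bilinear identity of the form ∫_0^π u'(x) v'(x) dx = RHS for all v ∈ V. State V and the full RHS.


V = {v ∈ H^1(0, π) : v(0) = 0} (test functions vanish at x = 0 where u is specified); weak form: ∫_0^π u'v' dx = ∫_0^π (-2*x^2 - x - 3) v dx − 2·v(π) for all v ∈ V.

Multiply both sides by a test function v and integrate from 0 to π:
  ∫_0^π −u''(x) v(x) dx = ∫_0^π f(x) v(x) dx.
Integrate the LHS by parts once:
  ∫_0^π −u'' v dx = −[u'(x) v(x)]_0^π + ∫_0^π u'(x) v'(x) dx.
Thus ∫_0^π u'(x) v'(x) dx = ∫_0^π f(x) v(x) dx + [u'(x) v(x)]_0^π.
Choose V so that boundary terms are either known or forced to vanish.
Mixed BC: u(0) = 0 (Dirichlet) and u'(π) = -2 (Neumann). Define V = {v ∈ H^1(0, π) : v(0) = 0}. Then [u' v]_0^π = u'(π)·v(π) − u'(0)·0 = − 2·v(π).
Weak formulation: find u (satisfying any essential BC) such that ∫_0^π u'(x) v'(x) dx = ∫_0^π f v dx − 2·v(π) for all v ∈ V (Dirichlet at 0 absorbed into V; Neumann datum at x = π contributes the boundary term).
Substituting f(x) = -2*x^2 - x - 3, the right-hand side is ∫_0^π (-2*x^2 - x - 3) v dx − 2·v(π).


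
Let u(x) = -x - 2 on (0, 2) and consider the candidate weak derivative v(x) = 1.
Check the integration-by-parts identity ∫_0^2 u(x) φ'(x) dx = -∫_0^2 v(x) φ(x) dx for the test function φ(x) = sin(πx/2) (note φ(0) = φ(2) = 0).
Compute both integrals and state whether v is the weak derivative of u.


LHS = 4/π, RHS = -4/π. No, v is not the weak derivative of u.

u(x) = -x - 2, classical derivative u'(x) = -1.
φ(x) = sin(πx/2), so φ'(x) = π*cos(π*x/2)/2.
Note φ(0) = φ(2) = 0, so the boundary term u·φ vanishes.
LHS = ∫_0^2 u(x) φ'(x) dx = ∫_0^2 (-π*x*cos(π*x/2)/2 - π*cos(π*x/2)) dx. Term by term:
  ∫_0^2 -π*cos(π*x/2) dx = 0;  ∫_0^2 -π*x*cos(π*x/2)/2 dx = 4/π.
Sum: 0 + 4/π = 4/π.
So LHS = 4/π.
∫_0^2 v(x) φ(x) dx = ∫_0^2 (sin(π*x/2)) dx. Term by term:
  ∫_0^2 sin(π*x/2) dx = 4/π.
So RHS = -∫_0^2 v(x) φ(x) dx = -4/π.
LHS − RHS = 8/π ≠ 0, so the identity fails.
(For a valid weak derivative the identity must hold for EVERY test function, in particular this one. The failure shows v is NOT the weak derivative of u.)
Correct weak derivative would be u'(x) = -1.


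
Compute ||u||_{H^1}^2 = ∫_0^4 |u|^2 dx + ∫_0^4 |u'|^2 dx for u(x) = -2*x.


||u||_{H^1}^2 = 304/3

The H^1 norm (squared) on an interval (0, L) is
  ||u||_{H^1}^2 = ∫_0^L u(x)^2 dx + ∫_0^L u'(x)^2 dx.
Compute u'(x) = -2.
Then u(x)^2 = 4*x**2 and u'(x)^2 = 4.
Integrate each monomial from 0 to 4 using ∫_0^4 c·x^n dx = c·4^(n+1)/(n+1):
  ∫_0^4 u(x)^2 dx = ∫_0^4 (4*x^2) dx. Term by term:
    ∫_0^4 4*x^2 dx = 256/3.
  ∫_0^4 u'(x)^2 dx = ∫_0^4 (4) dx. Term by term:
    ∫_0^4 4 dx = 16.
Adding: ||u||_{H^1}^2 = 256/3 + 16 = 304/3.


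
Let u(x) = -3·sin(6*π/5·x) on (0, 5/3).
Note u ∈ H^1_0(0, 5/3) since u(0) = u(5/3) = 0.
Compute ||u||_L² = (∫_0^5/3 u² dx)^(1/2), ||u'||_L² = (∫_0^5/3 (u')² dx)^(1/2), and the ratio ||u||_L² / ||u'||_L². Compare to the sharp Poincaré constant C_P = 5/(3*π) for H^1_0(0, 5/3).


||u||_L² / ||u'||_L² = 5/(6*π) < C_P = 5/(3*π).

u(x) = -3·sin(6*π/5·x), so u'(x) = -18*π*cos(6*π*x/5)/5.
Writing u(x) = A·sin(kπx/L) with A = -3 and k = 2, use ∫_0^L sin²(kπx/L) dx = L/2 and ∫_0^L cos²(kπx/L) dx = L/2.
u² = 9·sin²(6*π/5·x) and (u')² = 324*π^2/25·cos²(6*π/5·x), and each of sin², cos² integrates to L/2 = 5/6 over (0, 5/3).
∫_0^5/3 u² dx = 15/2, so ||u||_L² = sqrt(30)/2.
∫_0^5/3 (u')² dx = 54*π^2/5, so ||u'||_L² = 3*sqrt(30)*π/5.
Ratio ||u||_L² / ||u'||_L² = 5/(6*π).
Sharp Poincaré constant on H^1_0(0, 5/3) is C_P = L/π = 5/(3*π), achieved by sin(3*π/5·x).
This is the k = 2 harmonic; the ratio L/(kπ) is strictly less than C_P = L/π, consistent with the sharp inequality ||u||_L² ≤ C_P ||u'||_L².


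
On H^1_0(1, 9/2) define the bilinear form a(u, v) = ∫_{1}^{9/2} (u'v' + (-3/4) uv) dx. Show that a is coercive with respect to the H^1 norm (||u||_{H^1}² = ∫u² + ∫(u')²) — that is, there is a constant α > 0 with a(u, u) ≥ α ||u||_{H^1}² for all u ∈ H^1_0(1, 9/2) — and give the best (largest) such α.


α = (-147 + 16*π^2)/(4*(4*π^2 + 49))

Coercivity of a(·,·) on H^1_0(1, 9/2) means a(u, u) ≥ α ||u||_{H^1}² for every u ∈ H^1_0.
The interval has length L = 7/2, and Poincaré/coercivity depend only on L. Here a(u, u) = ∫(u')² + (-3/4)·∫u².
Here c = -3/4 < 0 with |c| < (π/L)² = 4*π^2/49, so coercivity still holds. The condition a(u,u) ≥ α||u||_{H^1}² reads (1−α)∫(u')² ≥ (α−c)∫u². Any admissible α is ≤ 1 (rapidly oscillating u have ∫u²/∫(u')² → 0), and α = 1 would force 0 ≥ (1−c)∫u², impossible since c < 1; so 1−α > 0. By the sharp Poincaré inequality on H^1_0 of an interval of length L, ∫(u')² ≥ (π/L)²∫u² with equality for the first sine mode sin(π(x−x₀)/L) (x₀ the left endpoint), so the inequality holds for all u iff (1−α)(π/L)² ≥ α − c, i.e. α ≤ ((π/L)² + c)/((π/L)² + 1) = (1 + c(L/π)²)/(1 + (L/π)²). (Direct route, valid since c ≤ 0: Poincaré gives c∫u² ≥ c(L/π)²∫(u')², so a(u,u) ≥ (1 + c(L/π)²)∫(u')², while ||u||_{H^1}² ≤ (1 + (L/π)²)∫(u')²; dividing yields the same α.) With (π/L)² = 4*π^2/49 and c = -3/4, the largest admissible constant is α = ((π/L)² + c)/((π/L)² + 1).
Simplifying, α = (-147 + 16*π^2)/(4*(4*π^2 + 49)).


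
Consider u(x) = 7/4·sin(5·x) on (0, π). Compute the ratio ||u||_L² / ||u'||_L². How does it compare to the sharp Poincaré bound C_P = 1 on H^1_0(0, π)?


||u||_L² / ||u'||_L² = 1/5 < C_P = 1.

u(x) = 7/4·sin(5·x), so u'(x) = 35*cos(5*x)/4.
Writing u(x) = A·sin(kπx/L) with A = 7/4 and k = 5, use ∫_0^L sin²(kπx/L) dx = L/2 and ∫_0^L cos²(kπx/L) dx = L/2.
u² = 49/16·sin²(5·x) and (u')² = 1225/16·cos²(5·x), and each of sin², cos² integrates to L/2 = π/2 over (0, π).
∫_0^π u² dx = 49*π/32, so ||u||_L² = 7*sqrt(2)*sqrt(π)/8.
∫_0^π (u')² dx = 1225*π/32, so ||u'||_L² = 35*sqrt(2)*sqrt(π)/8.
Ratio ||u||_L² / ||u'||_L² = 1/5.
Sharp Poincaré constant on H^1_0(0, π) is C_P = L/π = 1, achieved by sin(x).
This is the k = 5 harmonic; the ratio L/(kπ) is strictly less than C_P = L/π, consistent with the sharp inequality ||u||_L² ≤ C_P ||u'||_L².


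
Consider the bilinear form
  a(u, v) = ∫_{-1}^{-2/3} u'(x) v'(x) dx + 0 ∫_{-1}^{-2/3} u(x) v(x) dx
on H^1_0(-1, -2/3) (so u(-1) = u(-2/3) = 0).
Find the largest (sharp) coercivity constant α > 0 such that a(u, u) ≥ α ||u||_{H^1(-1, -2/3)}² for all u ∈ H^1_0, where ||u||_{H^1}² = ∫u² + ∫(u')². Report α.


α = 9*π^2/(1 + 9*π^2)

Coercivity of a(·,·) on H^1_0(-1, -2/3) means a(u, u) ≥ α ||u||_{H^1}² for every u ∈ H^1_0.
The interval has length L = 1/3, and Poincaré/coercivity depend only on L. Here a(u, u) = ∫(u')² + (0)·∫u².
Here c = 0, so a(u,u) = ∫(u')² alone. The condition a(u,u) ≥ α||u||_{H^1}² reads (1−α)∫(u')² ≥ (α−c)∫u². Any admissible α is ≤ 1 (rapidly oscillating u have ∫u²/∫(u')² → 0), and α = 1 would force 0 ≥ (1−c)∫u², impossible since c < 1; so 1−α > 0. By the sharp Poincaré inequality on H^1_0 of an interval of length L, ∫(u')² ≥ (π/L)²∫u² with equality for the first sine mode sin(π(x−x₀)/L) (x₀ the left endpoint), so the inequality holds for all u iff (1−α)(π/L)² ≥ α − c, i.e. α ≤ ((π/L)² + c)/((π/L)² + 1) = (1 + c(L/π)²)/(1 + (L/π)²). (Direct route, valid since c ≤ 0: Poincaré gives c∫u² ≥ c(L/π)²∫(u')², so a(u,u) ≥ (1 + c(L/π)²)∫(u')², while ||u||_{H^1}² ≤ (1 + (L/π)²)∫(u')²; dividing yields the same α.) With (π/L)² = 9*π^2 and c = 0, the largest admissible constant is α = ((π/L)² + c)/((π/L)² + 1).
Simplifying, α = 9*π^2/(1 + 9*π^2).


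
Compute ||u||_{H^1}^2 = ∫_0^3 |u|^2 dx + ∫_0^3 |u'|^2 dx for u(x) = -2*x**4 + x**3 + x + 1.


||u||_{H^1}^2 = 685722/35

The H^1 norm (squared) on an interval (0, L) is
  ||u||_{H^1}^2 = ∫_0^L u(x)^2 dx + ∫_0^L u'(x)^2 dx.
Compute u'(x) = -8*x**3 + 3*x**2 + 1.
Then u(x)^2 = 4*x**8 - 4*x**7 + x**6 - 4*x**5 - 2*x**4 + 2*x**3 + x**2 + 2*x + 1 and u'(x)^2 = 64*x**6 - 48*x**5 + 9*x**4 - 16*x**3 + 6*x**2 + 1.
Integrate each monomial from 0 to 3 using ∫_0^3 c·x^n dx = c·3^(n+1)/(n+1):
  ∫_0^3 u(x)^2 dx = ∫_0^3 (4*x^8 - 4*x^7 + x^6 - 4*x^5 - 2*x^4 + 2*x^3 + x^2 + 2*x + 1) dx. Term by term:
    ∫_0^3 4*x^8 dx = 8748;  ∫_0^3 -4*x^7 dx = -6561/2;  ∫_0^3 x^6 dx = 2187/7;
    ∫_0^3 -4*x^5 dx = -486;  ∫_0^3 -2*x^4 dx = -486/5;  ∫_0^3 2*x^3 dx = 81/2;
    ∫_0^3 x^2 dx = 9;  ∫_0^3 2*x dx = 9;  ∫_0^3 1 dx = 3.
  Sum: 8748 − 6561/2 + 2187/7 − 486 − 486/5 + 81/2 + 9 + 9 + 3 = 184038/35.
  ∫_0^3 u'(x)^2 dx = ∫_0^3 (64*x^6 - 48*x^5 + 9*x^4 - 16*x^3 + 6*x^2 + 1) dx. Term by term:
    ∫_0^3 64*x^6 dx = 139968/7;  ∫_0^3 -48*x^5 dx = -5832;  ∫_0^3 9*x^4 dx = 2187/5;
    ∫_0^3 -16*x^3 dx = -324;  ∫_0^3 6*x^2 dx = 54;  ∫_0^3 1 dx = 3.
  Sum: 139968/7 − 5832 + 2187/5 − 324 + 54 + 3 = 501684/35.
Adding: ||u||_{H^1}^2 = 184038/35 + 501684/35 = 685722/35.


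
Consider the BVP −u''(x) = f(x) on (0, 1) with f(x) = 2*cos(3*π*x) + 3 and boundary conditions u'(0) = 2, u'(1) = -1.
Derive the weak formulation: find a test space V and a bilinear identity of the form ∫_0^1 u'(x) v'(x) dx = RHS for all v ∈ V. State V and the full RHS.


V = H^1(0, 1) (v unrestricted at boundary; u is determined up to an additive constant); weak form: ∫_0^1 u'v' dx = ∫_0^1 (2*cos(3*π*x) + 3) v dx − v(1) − 2·v(0) for all v ∈ V.

Multiply both sides by a test function v and integrate from 0 to 1:
  ∫_0^1 −u''(x) v(x) dx = ∫_0^1 f(x) v(x) dx.
Integrate the LHS by parts once:
  ∫_0^1 −u'' v dx = −[u'(x) v(x)]_0^1 + ∫_0^1 u'(x) v'(x) dx.
Thus ∫_0^1 u'(x) v'(x) dx = ∫_0^1 f(x) v(x) dx + [u'(x) v(x)]_0^1.
Choose V so that boundary terms are either known or forced to vanish.
u has inhomogeneous Neumann u'(0) = 2, u'(1) = -1. [u' v]_0^1 = (-1)·v(1) − (2)·v(0) = − v(1) − 2·v(0). Take V = H^1(0, 1); boundary term becomes part of RHS.
Weak formulation: find u (satisfying any essential BC) such that ∫_0^1 u'(x) v'(x) dx = ∫_0^1 f v dx − v(1) − 2·v(0) for all v ∈ V (Neumann data are natural BCs: they enter the RHS as boundary terms).
Substituting f(x) = 2*cos(3*π*x) + 3, the right-hand side is ∫_0^1 (2*cos(3*π*x) + 3) v dx − v(1) − 2·v(0).
Compatibility check (pure Neumann): taking v ≡ 1 ∈ V gives 0 = ∫_0^1 f dx + (-1) − (2), i.e. ∫_0^1 f dx must equal u'(0) − u'(1) = 3. Indeed ∫_0^1 (2*cos(3*π*x) + 3) dx = 3, so the data are compatible. The solution is then unique only up to an additive constant (fix it e.g. by requiring ∫_0^1 u dx = 0).


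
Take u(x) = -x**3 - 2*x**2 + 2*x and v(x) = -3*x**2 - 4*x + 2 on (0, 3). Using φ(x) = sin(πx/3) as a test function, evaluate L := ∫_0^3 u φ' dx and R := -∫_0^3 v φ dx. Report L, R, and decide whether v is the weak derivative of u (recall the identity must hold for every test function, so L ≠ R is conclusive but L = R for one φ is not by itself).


LHS = -324/π^3 + 105/π, RHS = -324/π^3 + 105/π. Yes, v = u' weakly.

u(x) = -x**3 - 2*x**2 + 2*x, classical derivative u'(x) = -3*x**2 - 4*x + 2.
φ(x) = sin(πx/3), so φ'(x) = π*cos(π*x/3)/3.
Note φ(0) = φ(3) = 0, so the boundary term u·φ vanishes.
LHS = ∫_0^3 u(x) φ'(x) dx = ∫_0^3 (-π*x^3*cos(π*x/3)/3 - 2*π*x^2*cos(π*x/3)/3 + 2*π*x*cos(π*x/3)/3) dx. Term by term:
  ∫_0^3 -2*π*x^2*cos(π*x/3)/3 dx = 36/π;  ∫_0^3 -π*x^3*cos(π*x/3)/3 dx = -324/π^3 + 81/π;  ∫_0^3 2*π*x*cos(π*x/3)/3 dx = -12/π.
Sum: 36/π + -324/π^3 + 81/π − 12/π = -324/π^3 + 105/π.
So LHS = -324/π^3 + 105/π.
∫_0^3 v(x) φ(x) dx = ∫_0^3 (-3*x^2*sin(π*x/3) - 4*x*sin(π*x/3) + 2*sin(π*x/3)) dx. Term by term:
  ∫_0^3 2*sin(π*x/3) dx = 12/π;  ∫_0^3 -4*x*sin(π*x/3) dx = -36/π;  ∫_0^3 -3*x^2*sin(π*x/3) dx = -81/π + 324/π^3.
Sum: 12/π − 36/π + -81/π + 324/π^3 = -105/π + 324/π^3.
So RHS = -∫_0^3 v(x) φ(x) dx = -324/π^3 + 105/π.
LHS = RHS, so the identity holds for this test φ.
Moreover u is smooth here and v(x) = u'(x) = -3*x**2 - 4*x + 2 pointwise, so the identity holds for every test function. Hence v is the weak derivative of u.


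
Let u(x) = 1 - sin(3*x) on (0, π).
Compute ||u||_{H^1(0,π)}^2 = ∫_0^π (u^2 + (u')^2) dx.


||u||_{H^1(0,π)}^2 = -4/3 + 6*π

u'(x) = -3*cos(3*x).
Expand u² and (u')² and integrate term by term on (0, π), using: for integers n ≥ 1, ∫_0^π sin²(nx) dx = ∫_0^π cos²(nx) dx = π/2; for n ≠ n', ∫_0^π sin(nx)sin(n'x) dx = ∫_0^π cos(nx)cos(n'x) dx = 0; and by product-to-sum, ∫_0^π sin(nx)cos(n'x) dx = ½∫_0^π [sin((n+n')x) + sin((n−n')x)] dx, which is 0 when n+n' is even and 2n/(n²−n'²) when n+n' is odd (it need not vanish on (0, π)). For the constant mode: ∫_0^π 1 dx = π, ∫_0^π cos(nx) dx = 0, ∫_0^π sin(nx) dx = (1−(−1)^n)/n.
  u² squared terms: (1)²·∫1 dx = 1·π = π;  (-1)²·∫sin(3x)² dx = 1·π/2 = π/2.
  u² cross terms: 2·(1)·(-1)·∫1·sin(3x) dx = -2·(2/3) = -4/3.
  So ∫_0^π u² dx = π + π/2 − 4/3 = -4/3 + 3*π/2.
  (u')² squared terms: (-3)²·∫cos(3x)² dx = 9·π/2 = 9*π/2.
  So ∫_0^π (u')² dx = 9*π/2.
||u||_{H^1}^2 = (-4/3 + 3*π/2) + (9*π/2) = -4/3 + 6*π.


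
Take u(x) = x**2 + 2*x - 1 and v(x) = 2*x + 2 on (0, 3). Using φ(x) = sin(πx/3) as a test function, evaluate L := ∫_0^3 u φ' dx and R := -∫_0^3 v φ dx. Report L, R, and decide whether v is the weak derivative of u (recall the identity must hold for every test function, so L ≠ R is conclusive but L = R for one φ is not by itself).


LHS = -30/π, RHS = -30/π. Yes, v = u' weakly.

u(x) = x**2 + 2*x - 1, classical derivative u'(x) = 2*x + 2.
φ(x) = sin(πx/3), so φ'(x) = π*cos(π*x/3)/3.
Note φ(0) = φ(3) = 0, so the boundary term u·φ vanishes.
LHS = ∫_0^3 u(x) φ'(x) dx = ∫_0^3 (π*x^2*cos(π*x/3)/3 + 2*π*x*cos(π*x/3)/3 - π*cos(π*x/3)/3) dx. Term by term:
  ∫_0^3 -π*cos(π*x/3)/3 dx = 0;  ∫_0^3 π*x^2*cos(π*x/3)/3 dx = -18/π;  ∫_0^3 2*π*x*cos(π*x/3)/3 dx = -12/π.
Sum: 0 − 18/π − 12/π = -30/π.
So LHS = -30/π.
∫_0^3 v(x) φ(x) dx = ∫_0^3 (2*x*sin(π*x/3) + 2*sin(π*x/3)) dx. Term by term:
  ∫_0^3 2*sin(π*x/3) dx = 12/π;  ∫_0^3 2*x*sin(π*x/3) dx = 18/π.
Sum: 12/π + 18/π = 30/π.
So RHS = -∫_0^3 v(x) φ(x) dx = -30/π.
LHS = RHS, so the identity holds for this test φ.
Moreover u is smooth here and v(x) = u'(x) = 2*x + 2 pointwise, so the identity holds for every test function. Hence v is the weak derivative of u.


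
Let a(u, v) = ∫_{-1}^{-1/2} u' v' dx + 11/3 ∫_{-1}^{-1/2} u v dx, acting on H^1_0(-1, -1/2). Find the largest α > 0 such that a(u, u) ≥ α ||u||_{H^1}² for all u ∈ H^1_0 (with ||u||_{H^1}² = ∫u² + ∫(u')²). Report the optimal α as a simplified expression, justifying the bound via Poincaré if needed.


α = 1

Coercivity of a(·,·) on H^1_0(-1, -1/2) means a(u, u) ≥ α ||u||_{H^1}² for every u ∈ H^1_0.
The interval has length L = 1/2, and Poincaré/coercivity depend only on L. Here a(u, u) = ∫(u')² + (11/3)·∫u².
Here c = 11/3 ≥ 1, so a(u,u) = ∫(u')² + c∫u² ≥ ∫(u')² + ∫u² = ||u||_{H^1}², i.e. α = 1 works. No larger α is possible: a(u,u) ≥ α||u||_{H^1}² means (1−α)∫(u')² ≥ (α−c)∫u², and for the modes u_n = sin(nπ(x−x₀)/L) (x₀ the left endpoint) one has ∫u_n²/∫(u_n')² = (L/(nπ))² → 0, so a(u_n,u_n)/||u_n||_{H^1}² → 1. Hence the optimal constant is α = 1.
Therefore α = 1.


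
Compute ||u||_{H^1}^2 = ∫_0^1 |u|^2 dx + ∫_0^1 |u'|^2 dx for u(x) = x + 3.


||u||_{H^1}^2 = 40/3

The H^1 norm (squared) on an interval (0, L) is
  ||u||_{H^1}^2 = ∫_0^L u(x)^2 dx + ∫_0^L u'(x)^2 dx.
Compute u'(x) = 1.
Then u(x)^2 = x**2 + 6*x + 9 and u'(x)^2 = 1.
Integrate each monomial from 0 to 1 using ∫_0^1 c·x^n dx = c·1^(n+1)/(n+1):
  ∫_0^1 u(x)^2 dx = ∫_0^1 (x^2 + 6*x + 9) dx. Term by term:
    ∫_0^1 x^2 dx = 1/3;  ∫_0^1 6*x dx = 3;  ∫_0^1 9 dx = 9.
  Sum: 1/3 + 3 + 9 = 37/3.
  ∫_0^1 u'(x)^2 dx = ∫_0^1 (1) dx. Term by term:
    ∫_0^1 1 dx = 1.
Adding: ||u||_{H^1}^2 = 37/3 + 1 = 40/3.


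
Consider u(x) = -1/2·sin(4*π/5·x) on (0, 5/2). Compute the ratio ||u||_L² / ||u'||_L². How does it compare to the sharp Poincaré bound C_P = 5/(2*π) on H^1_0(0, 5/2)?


||u||_L² / ||u'||_L² = 5/(4*π) < C_P = 5/(2*π).

u(x) = -1/2·sin(4*π/5·x), so u'(x) = -2*π*cos(4*π*x/5)/5.
Writing u(x) = A·sin(kπx/L) with A = -1/2 and k = 2, use ∫_0^L sin²(kπx/L) dx = L/2 and ∫_0^L cos²(kπx/L) dx = L/2.
u² = 1/4·sin²(4*π/5·x) and (u')² = 4*π^2/25·cos²(4*π/5·x), and each of sin², cos² integrates to L/2 = 5/4 over (0, 5/2).
∫_0^5/2 u² dx = 5/16, so ||u||_L² = sqrt(5)/4.
∫_0^5/2 (u')² dx = π^2/5, so ||u'||_L² = sqrt(5)*π/5.
Ratio ||u||_L² / ||u'||_L² = 5/(4*π).
Sharp Poincaré constant on H^1_0(0, 5/2) is C_P = L/π = 5/(2*π), achieved by sin(2*π/5·x).
This is the k = 2 harmonic; the ratio L/(kπ) is strictly less than C_P = L/π, consistent with the sharp inequality ||u||_L² ≤ C_P ||u'||_L².


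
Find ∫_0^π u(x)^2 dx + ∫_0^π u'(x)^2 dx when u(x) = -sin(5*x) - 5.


||u||_{H^1(0,π)}^2 = 4 + 38*π

u'(x) = -5*cos(5*x).
Expand u² and (u')² and integrate term by term on (0, π), using: for integers n ≥ 1, ∫_0^π sin²(nx) dx = ∫_0^π cos²(nx) dx = π/2; for n ≠ n', ∫_0^π sin(nx)sin(n'x) dx = ∫_0^π cos(nx)cos(n'x) dx = 0; and by product-to-sum, ∫_0^π sin(nx)cos(n'x) dx = ½∫_0^π [sin((n+n')x) + sin((n−n')x)] dx, which is 0 when n+n' is even and 2n/(n²−n'²) when n+n' is odd (it need not vanish on (0, π)). For the constant mode: ∫_0^π 1 dx = π, ∫_0^π cos(nx) dx = 0, ∫_0^π sin(nx) dx = (1−(−1)^n)/n.
  u² squared terms: (-5)²·∫1 dx = 25·π = 25*π;  (-1)²·∫sin(5x)² dx = 1·π/2 = π/2.
  u² cross terms: 2·(-5)·(-1)·∫1·sin(5x) dx = 10·(2/5) = 4.
  So ∫_0^π u² dx = 25*π + π/2 + 4 = 4 + 51*π/2.
  (u')² squared terms: (-5)²·∫cos(5x)² dx = 25·π/2 = 25*π/2.
  So ∫_0^π (u')² dx = 25*π/2.
||u||_{H^1}^2 = (4 + 51*π/2) + (25*π/2) = 4 + 38*π.


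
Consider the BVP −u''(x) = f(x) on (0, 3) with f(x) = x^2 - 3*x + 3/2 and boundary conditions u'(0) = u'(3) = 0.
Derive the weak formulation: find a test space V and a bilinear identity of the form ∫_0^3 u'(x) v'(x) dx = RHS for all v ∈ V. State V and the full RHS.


V = H^1(0, 3) (no boundary constraint on v; u is determined up to an additive constant); weak form: ∫_0^3 u'v' dx = ∫_0^3 (x^2 - 3*x + 3/2) v dx for all v ∈ V.

Multiply both sides by a test function v and integrate from 0 to 3:
  ∫_0^3 −u''(x) v(x) dx = ∫_0^3 f(x) v(x) dx.
Integrate the LHS by parts once:
  ∫_0^3 −u'' v dx = −[u'(x) v(x)]_0^3 + ∫_0^3 u'(x) v'(x) dx.
Thus ∫_0^3 u'(x) v'(x) dx = ∫_0^3 f(x) v(x) dx + [u'(x) v(x)]_0^3.
Choose V so that boundary terms are either known or forced to vanish.
u has homogeneous Neumann: u'(0) = u'(3) = 0. So [u' v]_0^3 = 0·v(3) − 0·v(0) = 0 for any v; take V = H^1(0, 3).
Weak formulation: find u (satisfying any essential BC) such that ∫_0^3 u'(x) v'(x) dx = ∫_0^3 f v dx for all v ∈ V (homogeneous Neumann, so boundary terms vanish).
Substituting f(x) = x^2 - 3*x + 3/2, the right-hand side is ∫_0^3 (x^2 - 3*x + 3/2) v dx.
Compatibility check (pure Neumann): taking v ≡ 1 ∈ V gives 0 = ∫_0^3 f dx + (0) − (0), i.e. ∫_0^3 f dx must equal u'(0) − u'(3) = 0. Indeed ∫_0^3 (x^2 - 3*x + 3/2) dx = 0, so the data are compatible. The solution is then unique only up to an additive constant (fix it e.g. by requiring ∫_0^3 u dx = 0).


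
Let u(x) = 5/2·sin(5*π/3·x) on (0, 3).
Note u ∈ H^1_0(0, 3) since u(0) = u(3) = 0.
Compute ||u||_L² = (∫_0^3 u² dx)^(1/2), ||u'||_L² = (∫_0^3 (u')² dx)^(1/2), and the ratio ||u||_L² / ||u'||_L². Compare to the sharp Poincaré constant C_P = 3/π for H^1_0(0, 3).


||u||_L² / ||u'||_L² = 3/(5*π) < C_P = 3/π.

u(x) = 5/2·sin(5*π/3·x), so u'(x) = 25*π*cos(5*π*x/3)/6.
Writing u(x) = A·sin(kπx/L) with A = 5/2 and k = 5, use ∫_0^L sin²(kπx/L) dx = L/2 and ∫_0^L cos²(kπx/L) dx = L/2.
u² = 25/4·sin²(5*π/3·x) and (u')² = 625*π^2/36·cos²(5*π/3·x), and each of sin², cos² integrates to L/2 = 3/2 over (0, 3).
∫_0^3 u² dx = 75/8, so ||u||_L² = 5*sqrt(6)/4.
∫_0^3 (u')² dx = 625*π^2/24, so ||u'||_L² = 25*sqrt(6)*π/12.
Ratio ||u||_L² / ||u'||_L² = 3/(5*π).
Sharp Poincaré constant on H^1_0(0, 3) is C_P = L/π = 3/π, achieved by sin(π/3·x).
This is the k = 5 harmonic; the ratio L/(kπ) is strictly less than C_P = L/π, consistent with the sharp inequality ||u||_L² ≤ C_P ||u'||_L².


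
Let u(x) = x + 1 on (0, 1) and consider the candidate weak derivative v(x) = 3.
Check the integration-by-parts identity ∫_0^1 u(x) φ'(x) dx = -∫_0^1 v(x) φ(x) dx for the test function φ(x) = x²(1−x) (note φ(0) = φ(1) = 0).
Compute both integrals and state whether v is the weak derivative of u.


LHS = -1/12, RHS = -1/4. No, v is not the weak derivative of u.

u(x) = x + 1, classical derivative u'(x) = 1.
φ(x) = x²(1−x), so φ'(x) = x*(2 - 3*x).
Note φ(0) = φ(1) = 0, so the boundary term u·φ vanishes.
LHS = ∫_0^1 u(x) φ'(x) dx = ∫_0^1 (-3*x^3 - x^2 + 2*x) dx. Term by term:
  ∫_0^1 -3*x^3 dx = -3/4;  ∫_0^1 -x^2 dx = -1/3;  ∫_0^1 2*x dx = 1.
Sum: -3/4 − 1/3 + 1 = -1/12.
So LHS = -1/12.
∫_0^1 v(x) φ(x) dx = ∫_0^1 (-3*x^3 + 3*x^2) dx. Term by term:
  ∫_0^1 -3*x^3 dx = -3/4;  ∫_0^1 3*x^2 dx = 1.
Sum: -3/4 + 1 = 1/4.
So RHS = -∫_0^1 v(x) φ(x) dx = -1/4.
LHS − RHS = 1/6 ≠ 0, so the identity fails.
(For a valid weak derivative the identity must hold for EVERY test function, in particular this one. The failure shows v is NOT the weak derivative of u.)
Correct weak derivative would be u'(x) = 1.


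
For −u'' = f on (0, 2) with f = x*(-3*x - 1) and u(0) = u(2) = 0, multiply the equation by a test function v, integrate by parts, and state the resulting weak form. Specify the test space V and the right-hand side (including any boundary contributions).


V = H^1_0(0, 2) (so v(0) = v(2) = 0); weak form: ∫_0^2 u'v' dx = ∫_0^2 (x*(-3*x - 1)) v dx for all v ∈ V.

Multiply both sides by a test function v and integrate from 0 to 2:
  ∫_0^2 −u''(x) v(x) dx = ∫_0^2 f(x) v(x) dx.
Integrate the LHS by parts once:
  ∫_0^2 −u'' v dx = −[u'(x) v(x)]_0^2 + ∫_0^2 u'(x) v'(x) dx.
Thus ∫_0^2 u'(x) v'(x) dx = ∫_0^2 f(x) v(x) dx + [u'(x) v(x)]_0^2.
Choose V so that boundary terms are either known or forced to vanish.
u is Dirichlet: u(0) = u(2) = 0. Let V = H^1_0(0, 2); then v(0) = v(2) = 0, and [u' v]_0^2 = 0.
Weak formulation: find u (satisfying any essential BC) such that ∫_0^2 u'(x) v'(x) dx = ∫_0^2 f v dx for all v ∈ V.
Substituting f(x) = x*(-3*x - 1), the right-hand side is ∫_0^2 (x*(-3*x - 1)) v dx.


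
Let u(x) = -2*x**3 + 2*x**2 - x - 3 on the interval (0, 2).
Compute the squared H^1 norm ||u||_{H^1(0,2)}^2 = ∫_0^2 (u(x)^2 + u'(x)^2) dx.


||u||_{H^1}^2 = 5976/35

The H^1 norm (squared) on an interval (0, L) is
  ||u||_{H^1}^2 = ∫_0^L u(x)^2 dx + ∫_0^L u'(x)^2 dx.
Compute u'(x) = -6*x**2 + 4*x - 1.
Then u(x)^2 = 4*x**6 - 8*x**5 + 8*x**4 + 8*x**3 - 11*x**2 + 6*x + 9 and u'(x)^2 = 36*x**4 - 48*x**3 + 28*x**2 - 8*x + 1.
Integrate each monomial from 0 to 2 using ∫_0^2 c·x^n dx = c·2^(n+1)/(n+1):
  ∫_0^2 u(x)^2 dx = ∫_0^2 (4*x^6 - 8*x^5 + 8*x^4 + 8*x^3 - 11*x^2 + 6*x + 9) dx. Term by term:
    ∫_0^2 4*x^6 dx = 512/7;  ∫_0^2 -8*x^5 dx = -256/3;  ∫_0^2 8*x^4 dx = 256/5;
    ∫_0^2 8*x^3 dx = 32;  ∫_0^2 -11*x^2 dx = -88/3;  ∫_0^2 6*x dx = 12;
    ∫_0^2 9 dx = 18.
  Sum: 512/7 − 256/3 + 256/5 + 32 − 88/3 + 12 + 18 = 7526/105.
  ∫_0^2 u'(x)^2 dx = ∫_0^2 (36*x^4 - 48*x^3 + 28*x^2 - 8*x + 1) dx. Term by term:
    ∫_0^2 36*x^4 dx = 1152/5;  ∫_0^2 -48*x^3 dx = -192;  ∫_0^2 28*x^2 dx = 224/3;
    ∫_0^2 -8*x dx = -16;  ∫_0^2 1 dx = 2.
  Sum: 1152/5 − 192 + 224/3 − 16 + 2 = 1486/15.
Adding: ||u||_{H^1}^2 = 7526/105 + 1486/15 = 5976/35.


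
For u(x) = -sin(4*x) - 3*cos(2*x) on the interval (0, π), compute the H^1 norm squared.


||u||_{H^1(0,π)}^2 = 31*π

u'(x) = 6*sin(2*x) - 4*cos(4*x).
Expand u² and (u')² and integrate term by term on (0, π), using: for integers n ≥ 1, ∫_0^π sin²(nx) dx = ∫_0^π cos²(nx) dx = π/2; for n ≠ n', ∫_0^π sin(nx)sin(n'x) dx = ∫_0^π cos(nx)cos(n'x) dx = 0; and by product-to-sum, ∫_0^π sin(nx)cos(n'x) dx = ½∫_0^π [sin((n+n')x) + sin((n−n')x)] dx, which is 0 when n+n' is even and 2n/(n²−n'²) when n+n' is odd (it need not vanish on (0, π)).
  u² squared terms: (-1)²·∫sin(4x)² dx = 1·π/2 = π/2;  (-3)²·∫cos(2x)² dx = 9·π/2 = 9*π/2.
  u² cross terms: 2·(-1)·(-3)·∫sin(4x)·cos(2x) dx = 6·(0) = 0.
  So ∫_0^π u² dx = π/2 + 9*π/2 + 0 = 5*π.
  (u')² squared terms: (-4)²·∫cos(4x)² dx = 16·π/2 = 8*π;  (6)²·∫sin(2x)² dx = 36·π/2 = 18*π.
  (u')² cross terms: 2·(-4)·(6)·∫cos(4x)·sin(2x) dx = -48·(0) = 0.
  So ∫_0^π (u')² dx = 8*π + 18*π + 0 = 26*π.
||u||_{H^1}^2 = (5*π) + (26*π) = 31*π.


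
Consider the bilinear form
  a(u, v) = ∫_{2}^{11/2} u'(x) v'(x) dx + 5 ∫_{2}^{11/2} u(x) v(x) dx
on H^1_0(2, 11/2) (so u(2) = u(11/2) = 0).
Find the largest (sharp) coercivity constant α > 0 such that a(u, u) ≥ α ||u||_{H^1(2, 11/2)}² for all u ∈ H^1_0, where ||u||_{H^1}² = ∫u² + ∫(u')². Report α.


α = 1

Coercivity of a(·,·) on H^1_0(2, 11/2) means a(u, u) ≥ α ||u||_{H^1}² for every u ∈ H^1_0.
The interval has length L = 7/2, and Poincaré/coercivity depend only on L. Here a(u, u) = ∫(u')² + (5)·∫u².
Here c = 5 ≥ 1, so a(u,u) = ∫(u')² + c∫u² ≥ ∫(u')² + ∫u² = ||u||_{H^1}², i.e. α = 1 works. No larger α is possible: a(u,u) ≥ α||u||_{H^1}² means (1−α)∫(u')² ≥ (α−c)∫u², and for the modes u_n = sin(nπ(x−x₀)/L) (x₀ the left endpoint) one has ∫u_n²/∫(u_n')² = (L/(nπ))² → 0, so a(u_n,u_n)/||u_n||_{H^1}² → 1. Hence the optimal constant is α = 1.
Therefore α = 1.


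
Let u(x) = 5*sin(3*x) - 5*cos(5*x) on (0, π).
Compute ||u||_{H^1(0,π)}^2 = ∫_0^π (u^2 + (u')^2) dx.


||u||_{H^1(0,π)}^2 = 450*π

u'(x) = 25*sin(5*x) + 15*cos(3*x).
Expand u² and (u')² and integrate term by term on (0, π), using: for integers n ≥ 1, ∫_0^π sin²(nx) dx = ∫_0^π cos²(nx) dx = π/2; for n ≠ n', ∫_0^π sin(nx)sin(n'x) dx = ∫_0^π cos(nx)cos(n'x) dx = 0; and by product-to-sum, ∫_0^π sin(nx)cos(n'x) dx = ½∫_0^π [sin((n+n')x) + sin((n−n')x)] dx, which is 0 when n+n' is even and 2n/(n²−n'²) when n+n' is odd (it need not vanish on (0, π)).
  u² squared terms: (-5)²·∫cos(5x)² dx = 25·π/2 = 25*π/2;  (5)²·∫sin(3x)² dx = 25·π/2 = 25*π/2.
  u² cross terms: 2·(-5)·(5)·∫cos(5x)·sin(3x) dx = -50·(0) = 0.
  So ∫_0^π u² dx = 25*π/2 + 25*π/2 + 0 = 25*π.
  (u')² squared terms: (15)²·∫cos(3x)² dx = 225·π/2 = 225*π/2;  (25)²·∫sin(5x)² dx = 625·π/2 = 625*π/2.
  (u')² cross terms: 2·(15)·(25)·∫cos(3x)·sin(5x) dx = 750·(0) = 0.
  So ∫_0^π (u')² dx = 225*π/2 + 625*π/2 + 0 = 425*π.
||u||_{H^1}^2 = (25*π) + (425*π) = 450*π.


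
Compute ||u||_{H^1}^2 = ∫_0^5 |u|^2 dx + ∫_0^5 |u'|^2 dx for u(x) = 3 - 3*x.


||u||_{H^1}^2 = 240

The H^1 norm (squared) on an interval (0, L) is
  ||u||_{H^1}^2 = ∫_0^L u(x)^2 dx + ∫_0^L u'(x)^2 dx.
Compute u'(x) = -3.
Then u(x)^2 = 9*x**2 - 18*x + 9 and u'(x)^2 = 9.
Integrate each monomial from 0 to 5 using ∫_0^5 c·x^n dx = c·5^(n+1)/(n+1):
  ∫_0^5 u(x)^2 dx = ∫_0^5 (9*x^2 - 18*x + 9) dx. Term by term:
    ∫_0^5 9*x^2 dx = 375;  ∫_0^5 -18*x dx = -225;  ∫_0^5 9 dx = 45.
  Sum: 375 − 225 + 45 = 195.
  ∫_0^5 u'(x)^2 dx = ∫_0^5 (9) dx. Term by term:
    ∫_0^5 9 dx = 45.
Adding: ||u||_{H^1}^2 = 195 + 45 = 240.


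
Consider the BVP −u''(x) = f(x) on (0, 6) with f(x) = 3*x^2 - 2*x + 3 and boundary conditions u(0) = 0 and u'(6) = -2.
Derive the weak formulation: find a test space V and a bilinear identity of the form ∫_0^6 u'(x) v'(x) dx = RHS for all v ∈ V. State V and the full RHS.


V = {v ∈ H^1(0, 6) : v(0) = 0} (test functions vanish at x = 0 where u is specified); weak form: ∫_0^6 u'v' dx = ∫_0^6 (3*x^2 - 2*x + 3) v dx − 2·v(6) for all v ∈ V.

Multiply both sides by a test function v and integrate from 0 to 6:
  ∫_0^6 −u''(x) v(x) dx = ∫_0^6 f(x) v(x) dx.
Integrate the LHS by parts once:
  ∫_0^6 −u'' v dx = −[u'(x) v(x)]_0^6 + ∫_0^6 u'(x) v'(x) dx.
Thus ∫_0^6 u'(x) v'(x) dx = ∫_0^6 f(x) v(x) dx + [u'(x) v(x)]_0^6.
Choose V so that boundary terms are either known or forced to vanish.
Mixed BC: u(0) = 0 (Dirichlet) and u'(6) = -2 (Neumann). Define V = {v ∈ H^1(0, 6) : v(0) = 0}. Then [u' v]_0^6 = u'(6)·v(6) − u'(0)·0 = − 2·v(6).
Weak formulation: find u (satisfying any essential BC) such that ∫_0^6 u'(x) v'(x) dx = ∫_0^6 f v dx − 2·v(6) for all v ∈ V (Dirichlet at 0 absorbed into V; Neumann datum at x = 6 contributes the boundary term).
Substituting f(x) = 3*x^2 - 2*x + 3, the right-hand side is ∫_0^6 (3*x^2 - 2*x + 3) v dx − 2·v(6).


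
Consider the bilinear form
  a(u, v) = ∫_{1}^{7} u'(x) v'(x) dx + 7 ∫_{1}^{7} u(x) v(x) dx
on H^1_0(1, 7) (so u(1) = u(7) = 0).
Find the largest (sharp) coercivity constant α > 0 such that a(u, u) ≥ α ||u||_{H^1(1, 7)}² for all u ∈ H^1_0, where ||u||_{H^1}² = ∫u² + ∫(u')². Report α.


α = 1

Coercivity of a(·,·) on H^1_0(1, 7) means a(u, u) ≥ α ||u||_{H^1}² for every u ∈ H^1_0.
The interval has length L = 6, and Poincaré/coercivity depend only on L. Here a(u, u) = ∫(u')² + (7)·∫u².
Here c = 7 ≥ 1, so a(u,u) = ∫(u')² + c∫u² ≥ ∫(u')² + ∫u² = ||u||_{H^1}², i.e. α = 1 works. No larger α is possible: a(u,u) ≥ α||u||_{H^1}² means (1−α)∫(u')² ≥ (α−c)∫u², and for the modes u_n = sin(nπ(x−x₀)/L) (x₀ the left endpoint) one has ∫u_n²/∫(u_n')² = (L/(nπ))² → 0, so a(u_n,u_n)/||u_n||_{H^1}² → 1. Hence the optimal constant is α = 1.
Therefore α = 1.


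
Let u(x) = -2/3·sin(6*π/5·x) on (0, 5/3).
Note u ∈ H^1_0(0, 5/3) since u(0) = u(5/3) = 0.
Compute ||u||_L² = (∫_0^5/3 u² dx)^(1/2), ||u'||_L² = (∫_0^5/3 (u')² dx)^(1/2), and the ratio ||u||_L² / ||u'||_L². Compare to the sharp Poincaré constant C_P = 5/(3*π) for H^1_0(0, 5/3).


||u||_L² / ||u'||_L² = 5/(6*π) < C_P = 5/(3*π).

u(x) = -2/3·sin(6*π/5·x), so u'(x) = -4*π*cos(6*π*x/5)/5.
Writing u(x) = A·sin(kπx/L) with A = -2/3 and k = 2, use ∫_0^L sin²(kπx/L) dx = L/2 and ∫_0^L cos²(kπx/L) dx = L/2.
u² = 4/9·sin²(6*π/5·x) and (u')² = 16*π^2/25·cos²(6*π/5·x), and each of sin², cos² integrates to L/2 = 5/6 over (0, 5/3).
∫_0^5/3 u² dx = 10/27, so ||u||_L² = sqrt(30)/9.
∫_0^5/3 (u')² dx = 8*π^2/15, so ||u'||_L² = 2*sqrt(30)*π/15.
Ratio ||u||_L² / ||u'||_L² = 5/(6*π).
Sharp Poincaré constant on H^1_0(0, 5/3) is C_P = L/π = 5/(3*π), achieved by sin(3*π/5·x).
This is the k = 2 harmonic; the ratio L/(kπ) is strictly less than C_P = L/π, consistent with the sharp inequality ||u||_L² ≤ C_P ||u'||_L².


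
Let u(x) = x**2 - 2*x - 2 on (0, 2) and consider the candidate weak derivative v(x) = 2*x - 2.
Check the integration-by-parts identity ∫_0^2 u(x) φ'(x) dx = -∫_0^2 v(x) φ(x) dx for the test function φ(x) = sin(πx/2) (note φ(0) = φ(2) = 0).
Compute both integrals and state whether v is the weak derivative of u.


LHS = 0, RHS = 0. Yes, v = u' weakly.

u(x) = x**2 - 2*x - 2, classical derivative u'(x) = 2*x - 2.
φ(x) = sin(πx/2), so φ'(x) = π*cos(π*x/2)/2.
Note φ(0) = φ(2) = 0, so the boundary term u·φ vanishes.
LHS = ∫_0^2 u(x) φ'(x) dx = ∫_0^2 (π*x^2*cos(π*x/2)/2 - π*x*cos(π*x/2) - π*cos(π*x/2)) dx. Term by term:
  ∫_0^2 -π*cos(π*x/2) dx = 0;  ∫_0^2 π*x^2*cos(π*x/2)/2 dx = -8/π;  ∫_0^2 -π*x*cos(π*x/2) dx = 8/π.
Sum: 0 − 8/π + 8/π = 0.
So LHS = 0.
∫_0^2 v(x) φ(x) dx = ∫_0^2 (2*x*sin(π*x/2) - 2*sin(π*x/2)) dx. Term by term:
  ∫_0^2 -2*sin(π*x/2) dx = -8/π;  ∫_0^2 2*x*sin(π*x/2) dx = 8/π.
Sum: -8/π + 8/π = 0.
So RHS = -∫_0^2 v(x) φ(x) dx = 0.
LHS = RHS, so the identity holds for this test φ.
Moreover u is smooth here and v(x) = u'(x) = 2*x - 2 pointwise, so the identity holds for every test function. Hence v is the weak derivative of u.
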